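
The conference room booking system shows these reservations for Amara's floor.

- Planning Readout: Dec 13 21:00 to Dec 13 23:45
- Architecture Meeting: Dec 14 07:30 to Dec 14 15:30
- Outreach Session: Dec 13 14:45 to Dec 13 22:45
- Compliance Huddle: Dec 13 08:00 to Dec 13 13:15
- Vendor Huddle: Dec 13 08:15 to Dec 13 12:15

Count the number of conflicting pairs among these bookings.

2

Two intervals overlap when each starts before the other ends.
Sorted by start: Compliance Huddle, Vendor Huddle, Outreach Session, Planning Readout, Architecture Meeting.
Vendor Huddle starts before Compliance Huddle ends → Compliance Huddle and Vendor Huddle overlap.
Outreach Session starts after Compliance Huddle ends — done with Compliance Huddle.
Outreach Session starts after Vendor Huddle ends — done with Vendor Huddle.
Planning Readout starts before Outreach Session ends → Outreach Session and Planning Readout overlap.
Architecture Meeting starts after Outreach Session ends.
Architecture Meeting starts after Planning Readout ends.
Overlapping pairs: Compliance Huddle & Vendor Huddle, Outreach Session & Planning Readout — 2 in total.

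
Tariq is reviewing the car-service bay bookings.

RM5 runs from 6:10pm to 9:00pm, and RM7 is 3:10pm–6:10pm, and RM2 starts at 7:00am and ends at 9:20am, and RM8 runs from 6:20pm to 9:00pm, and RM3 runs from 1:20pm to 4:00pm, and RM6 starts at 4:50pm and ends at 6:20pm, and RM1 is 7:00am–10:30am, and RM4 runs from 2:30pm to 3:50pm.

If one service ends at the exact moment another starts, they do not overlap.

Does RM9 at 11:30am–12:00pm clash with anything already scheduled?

RM1: ends 10:30am at or before RM9 starts 11:30am → clear.
RM2: ends 9:20am at or before RM9 starts 11:30am → clear.
RM3: starts 1:20pm at or after RM9 ends 12:00pm → clear.
RM4: starts 2:30pm at or after RM9 ends 12:00pm → clear.
RM7: starts 3:10pm at or after RM9 ends 12:00pm → clear.
RM6: starts 4:50pm at or after RM9 ends 12:00pm → clear.
RM5: starts 6:10pm at or after RM9 ends 12:00pm → clear.
RM8: starts 6:20pm at or after RM9 ends 12:00pm → clear.

No — it doesn't clash with anything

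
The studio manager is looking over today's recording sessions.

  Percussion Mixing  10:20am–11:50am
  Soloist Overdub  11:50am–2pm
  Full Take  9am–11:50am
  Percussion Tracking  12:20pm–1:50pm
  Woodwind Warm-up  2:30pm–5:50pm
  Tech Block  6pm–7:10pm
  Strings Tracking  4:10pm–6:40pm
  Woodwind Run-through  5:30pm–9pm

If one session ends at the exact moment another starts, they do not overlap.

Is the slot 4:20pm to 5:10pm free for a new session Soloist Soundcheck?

No — it overlaps Strings Tracking, Woodwind Warm-up

Full Take: ends 11:50am at or before Soloist Soundcheck starts 4:20pm → clear.
Percussion Mixing: ends 11:50am at or before Soloist Soundcheck starts 4:20pm → clear.
Soloist Overdub: ends 2pm at or before Soloist Soundcheck starts 4:20pm → clear.
Percussion Tracking: ends 1:50pm at or before Soloist Soundcheck starts 4:20pm → clear.
Woodwind Warm-up: starts 2:30pm before Soloist Soundcheck ends 5:10pm, and ends 5:50pm after Soloist Soundcheck starts 4:20pm → overlap.
Strings Tracking: starts 4:10pm before Soloist Soundcheck ends 5:10pm, and ends 6:40pm after Soloist Soundcheck starts 4:20pm → overlap.
Woodwind Run-through: starts 5:30pm at or after Soloist Soundcheck ends 5:10pm → clear.
Tech Block: starts 6pm at or after Soloist Soundcheck ends 5:10pm → clear.
Soloist Soundcheck overlaps Woodwind Warm-up, Strings Tracking.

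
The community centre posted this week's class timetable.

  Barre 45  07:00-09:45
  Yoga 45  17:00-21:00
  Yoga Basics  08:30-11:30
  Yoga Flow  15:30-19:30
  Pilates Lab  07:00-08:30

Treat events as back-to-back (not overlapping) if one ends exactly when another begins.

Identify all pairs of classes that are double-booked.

Sorted by start: Pilates Lab, Barre 45, Yoga Basics, Yoga Flow, Yoga 45.
Barre 45 starts before Pilates Lab ends → Pilates Lab and Barre 45 overlap.
Yoga Basics starts exactly when Pilates Lab ends (back-to-back, no overlap); Pilates Lab is clear from here.
Yoga Basics starts before Barre 45 ends → Barre 45 and Yoga Basics overlap.
Yoga Flow starts after Barre 45 ends; Barre 45 is clear from here.
Yoga Flow starts after Yoga Basics ends; Yoga Basics is clear from here.
Yoga 45 starts before Yoga Flow ends → Yoga Flow and Yoga 45 overlap.

Barre 45 & Pilates Lab, Barre 45 & Yoga Basics, Yoga 45 & Yoga Flow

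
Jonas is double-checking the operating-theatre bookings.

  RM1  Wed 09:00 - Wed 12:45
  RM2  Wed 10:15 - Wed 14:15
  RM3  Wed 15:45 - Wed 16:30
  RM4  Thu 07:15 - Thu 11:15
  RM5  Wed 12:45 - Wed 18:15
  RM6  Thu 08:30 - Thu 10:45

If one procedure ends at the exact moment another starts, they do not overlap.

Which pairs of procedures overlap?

Sorted by start: RM1, RM2, RM5, RM3, RM4, RM6.
RM2 starts before RM1 ends → RM1 and RM2 overlap.
RM5 starts exactly when RM1 ends (back-to-back, no overlap); RM1 is clear from here.
RM5 starts before RM2 ends → RM2 and RM5 overlap.
RM3 starts after RM2 ends; RM2 is clear from here.
RM3 starts before RM5 ends → RM5 and RM3 overlap.
RM4 starts after RM5 ends; RM5 is clear from here.
RM4 starts after RM3 ends; RM3 is clear from here.
RM6 starts before RM4 ends → RM4 and RM6 overlap.

RM1 & RM2, RM2 & RM5, RM3 & RM5, RM4 & RM6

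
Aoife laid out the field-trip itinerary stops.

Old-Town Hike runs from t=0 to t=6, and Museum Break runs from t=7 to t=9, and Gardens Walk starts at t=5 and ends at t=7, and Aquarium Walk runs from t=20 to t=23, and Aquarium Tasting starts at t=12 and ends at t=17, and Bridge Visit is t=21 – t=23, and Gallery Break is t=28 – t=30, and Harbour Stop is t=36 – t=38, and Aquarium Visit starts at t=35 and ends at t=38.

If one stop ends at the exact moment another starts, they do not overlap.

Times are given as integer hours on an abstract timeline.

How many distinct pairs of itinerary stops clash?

3

Check each pair: they overlap iff neither finishes before the other starts.
Sorted by start: Old-Town Hike, Gardens Walk, Museum Break, Aquarium Tasting, Aquarium Walk, Bridge Visit, Gallery Break, Aquarium Visit, Harbour Stop.
Gardens Walk starts before Old-Town Hike ends → Old-Town Hike and Gardens Walk overlap.
Museum Break starts after Old-Town Hike ends; Old-Town Hike is clear from here.
Museum Break starts exactly when Gardens Walk ends (back-to-back, no overlap); Gardens Walk is clear from here.
Aquarium Tasting starts after Museum Break ends; Museum Break is clear from here.
Aquarium Walk starts after Aquarium Tasting ends; Aquarium Tasting is clear from here.
Bridge Visit starts before Aquarium Walk ends → Aquarium Walk and Bridge Visit overlap.
Gallery Break starts after Aquarium Walk ends; Aquarium Walk is clear from here.
Gallery Break starts after Bridge Visit ends; Bridge Visit is clear from here.
Aquarium Visit starts after Gallery Break ends; Gallery Break is clear from here.
Harbour Stop starts before Aquarium Visit ends → Aquarium Visit and Harbour Stop overlap.
Overlapping pairs: Aquarium Visit & Harbour Stop, Aquarium Walk & Bridge Visit, Gardens Walk & Old-Town Hike — 3 in total.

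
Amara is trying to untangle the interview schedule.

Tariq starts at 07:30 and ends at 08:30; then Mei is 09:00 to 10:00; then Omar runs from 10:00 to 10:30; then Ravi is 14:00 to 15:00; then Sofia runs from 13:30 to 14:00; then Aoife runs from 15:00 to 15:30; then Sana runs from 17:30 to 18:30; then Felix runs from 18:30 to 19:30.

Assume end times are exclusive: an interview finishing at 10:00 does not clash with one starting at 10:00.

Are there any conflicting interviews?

No

Sorted by start: Tariq, Mei, Omar, Sofia, Ravi, Aoife, Sana, Felix.
Mei starts after Tariq ends, so nothing later overlaps Tariq either.
Omar starts exactly when Mei ends (back-to-back, no overlap), so nothing later overlaps Mei either.
Sofia starts after Omar ends, so nothing later overlaps Omar either.
Ravi starts exactly when Sofia ends (back-to-back, no overlap), so nothing later overlaps Sofia either.
Aoife starts exactly when Ravi ends (back-to-back, no overlap), so nothing later overlaps Ravi either.
Sana starts after Aoife ends, so nothing later overlaps Aoife either.
Felix starts exactly when Sana ends (back-to-back, no overlap).
Every pair is clear; the schedule has no overlaps.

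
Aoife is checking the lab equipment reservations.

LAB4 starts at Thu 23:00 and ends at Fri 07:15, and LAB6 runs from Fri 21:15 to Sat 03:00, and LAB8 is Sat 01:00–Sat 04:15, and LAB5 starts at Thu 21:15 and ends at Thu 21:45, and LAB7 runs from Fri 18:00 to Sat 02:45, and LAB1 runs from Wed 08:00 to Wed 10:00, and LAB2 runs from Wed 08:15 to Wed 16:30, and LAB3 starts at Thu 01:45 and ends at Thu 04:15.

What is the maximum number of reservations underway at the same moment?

3

Sort all start/end points and keep a running count:
Wed 08:00 start LAB1 → 1
Wed 08:15 start LAB2 → 2
Wed 10:00 end LAB1 → 1
Wed 16:30 end LAB2 → 0
Thu 01:45 start LAB3 → 1
Thu 04:15 end LAB3 → 0
Thu 21:15 start LAB5 → 1
Thu 21:45 end LAB5 → 0
Thu 23:00 start LAB4 → 1
Fri 07:15 end LAB4 → 0
Fri 18:00 start LAB7 → 1
Fri 21:15 start LAB6 → 2
Sat 01:00 start LAB8 → 3
Sat 02:45 end LAB7 → 2
Sat 03:00 end LAB6 → 1
Sat 04:15 end LAB8 → 0
Peak is 3, at Sat 01:00 (LAB6, LAB7, LAB8).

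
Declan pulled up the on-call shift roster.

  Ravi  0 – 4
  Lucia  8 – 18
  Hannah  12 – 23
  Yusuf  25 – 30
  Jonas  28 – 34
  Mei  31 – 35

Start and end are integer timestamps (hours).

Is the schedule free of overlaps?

No

Sorted by start: Ravi, Lucia, Hannah, Yusuf, Jonas, Mei.
Lucia starts after Ravi ends, so Ravi has no further overlaps.
Hannah starts before Lucia ends → Lucia and Hannah overlap.
That's a conflict, so the schedule is not conflict-free.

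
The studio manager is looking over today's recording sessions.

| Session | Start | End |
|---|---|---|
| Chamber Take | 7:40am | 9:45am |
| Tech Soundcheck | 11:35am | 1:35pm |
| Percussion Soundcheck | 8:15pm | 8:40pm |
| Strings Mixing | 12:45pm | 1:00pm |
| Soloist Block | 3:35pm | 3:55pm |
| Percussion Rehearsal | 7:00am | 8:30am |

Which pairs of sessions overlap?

Sorted by start: Percussion Rehearsal, Chamber Take, Tech Soundcheck, Strings Mixing, Soloist Block, Percussion Soundcheck.
Chamber Take starts before Percussion Rehearsal ends → Percussion Rehearsal and Chamber Take overlap.
Tech Soundcheck starts after Percussion Rehearsal ends; Percussion Rehearsal is clear from here.
Tech Soundcheck starts after Chamber Take ends; Chamber Take is clear from here.
Strings Mixing starts before Tech Soundcheck ends → Tech Soundcheck and Strings Mixing overlap.
Soloist Block starts after Tech Soundcheck ends; Tech Soundcheck is clear from here.
Soloist Block starts after Strings Mixing ends; Strings Mixing is clear from here.
Percussion Soundcheck starts after Soloist Block ends.

Chamber Take & Percussion Rehearsal, Strings Mixing & Tech Soundcheck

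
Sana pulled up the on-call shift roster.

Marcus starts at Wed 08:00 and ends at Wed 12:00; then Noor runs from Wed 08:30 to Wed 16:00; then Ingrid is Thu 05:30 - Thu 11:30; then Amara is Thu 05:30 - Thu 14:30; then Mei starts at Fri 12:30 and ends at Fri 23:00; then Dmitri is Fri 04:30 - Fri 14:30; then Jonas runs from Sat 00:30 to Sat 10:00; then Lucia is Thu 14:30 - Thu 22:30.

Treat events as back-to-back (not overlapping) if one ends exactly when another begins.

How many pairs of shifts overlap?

3

Check each pair: they overlap iff neither finishes before the other starts.
Sorted by start: Marcus, Noor, Ingrid, Amara, Lucia, Dmitri, Mei, Jonas.
Noor starts before Marcus ends → Marcus and Noor overlap.
Ingrid starts after Marcus ends, so Marcus has no further overlaps.
Ingrid starts after Noor ends, so Noor has no further overlaps.
Amara starts before Ingrid ends → Ingrid and Amara overlap.
Lucia starts after Ingrid ends, so Ingrid has no further overlaps.
Lucia starts exactly when Amara ends (back-to-back, no overlap), so Amara has no further overlaps.
Dmitri starts after Lucia ends, so Lucia has no further overlaps.
Mei starts before Dmitri ends → Dmitri and Mei overlap.
Jonas starts after Dmitri ends.
Jonas starts after Mei ends.
Overlapping pairs: Amara & Ingrid, Dmitri & Mei, Marcus & Noor — 3 in total.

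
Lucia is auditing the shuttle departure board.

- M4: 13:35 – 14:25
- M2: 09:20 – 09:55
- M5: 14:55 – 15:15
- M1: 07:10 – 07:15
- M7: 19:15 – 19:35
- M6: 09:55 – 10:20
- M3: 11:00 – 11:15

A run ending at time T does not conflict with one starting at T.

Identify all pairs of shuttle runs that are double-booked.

none

Sorted by start: M1, M2, M6, M3, M4, M5, M7.
M2 starts after M1 ends — done with M1.
M6 starts exactly when M2 ends (back-to-back, no overlap) — done with M2.
M3 starts after M6 ends — done with M6.
M4 starts after M3 ends — done with M3.
M5 starts after M4 ends — done with M4.
M7 starts after M5 ends.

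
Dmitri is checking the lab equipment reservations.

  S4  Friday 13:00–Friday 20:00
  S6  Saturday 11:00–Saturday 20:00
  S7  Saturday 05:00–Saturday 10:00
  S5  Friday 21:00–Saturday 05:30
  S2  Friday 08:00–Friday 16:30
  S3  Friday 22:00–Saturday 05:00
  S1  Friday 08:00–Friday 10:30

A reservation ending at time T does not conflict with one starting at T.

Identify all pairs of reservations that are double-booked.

S1 & S2, S2 & S4, S3 & S5, S5 & S7

Sorted by start: S1, S2, S4, S5, S3, S7, S6.
S2 starts before S1 ends → S1 and S2 overlap.
S4 starts after S1 ends, so S1 has no further overlaps.
S4 starts before S2 ends → S2 and S4 overlap.
S5 starts after S2 ends, so S2 has no further overlaps.
S5 starts after S4 ends, so S4 has no further overlaps.
S3 starts before S5 ends → S5 and S3 overlap.
S7 starts before S5 ends → S5 and S7 overlap.
S6 starts after S5 ends.
S7 starts exactly when S3 ends (back-to-back, no overlap), so S3 has no further overlaps.
S6 starts after S7 ends.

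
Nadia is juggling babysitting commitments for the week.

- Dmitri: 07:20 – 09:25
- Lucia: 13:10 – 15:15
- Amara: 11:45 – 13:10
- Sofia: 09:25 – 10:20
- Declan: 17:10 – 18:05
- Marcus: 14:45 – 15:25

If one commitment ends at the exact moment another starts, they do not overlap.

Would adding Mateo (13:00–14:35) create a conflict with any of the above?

Yes — it overlaps Amara, Lucia

Dmitri: ends 09:25 at or before Mateo starts 13:00 → clear.
Sofia: ends 10:20 at or before Mateo starts 13:00 → clear.
Amara: starts 11:45 before Mateo ends 14:35, and ends 13:10 after Mateo starts 13:00 → overlap.
Lucia: starts 13:10 before Mateo ends 14:35, and ends 15:15 after Mateo starts 13:00 → overlap.
Marcus: starts 14:45 at or after Mateo ends 14:35 → clear.
Declan: starts 17:10 at or after Mateo ends 14:35 → clear.
Mateo overlaps Amara, Lucia.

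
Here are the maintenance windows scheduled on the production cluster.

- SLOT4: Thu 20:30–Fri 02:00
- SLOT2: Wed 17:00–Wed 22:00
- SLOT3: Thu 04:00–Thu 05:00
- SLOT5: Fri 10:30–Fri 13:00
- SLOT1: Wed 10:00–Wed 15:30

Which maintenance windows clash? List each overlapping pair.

no overlapping pairs

Sorted by start: SLOT1, SLOT2, SLOT3, SLOT4, SLOT5.
SLOT2 starts after SLOT1 ends, so nothing later overlaps SLOT1 either.
SLOT3 starts after SLOT2 ends, so nothing later overlaps SLOT2 either.
SLOT4 starts after SLOT3 ends, so nothing later overlaps SLOT3 either.
SLOT5 starts after SLOT4 ends.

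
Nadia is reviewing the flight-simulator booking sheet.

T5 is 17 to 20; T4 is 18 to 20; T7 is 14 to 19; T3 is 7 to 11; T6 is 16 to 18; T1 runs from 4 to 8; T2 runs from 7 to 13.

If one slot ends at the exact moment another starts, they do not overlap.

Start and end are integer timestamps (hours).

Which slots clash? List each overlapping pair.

T1 & T2, T1 & T3, T2 & T3, T4 & T5, T4 & T7, T5 & T6, T5 & T7, T6 & T7

Sorted by start: T1, T2, T3, T7, T6, T5, T4.
T2 starts before T1 ends → T1 and T2 overlap.
T3 starts before T1 ends → T1 and T3 overlap.
T7 starts after T1 ends — done with T1.
T3 starts before T2 ends → T2 and T3 overlap.
T7 starts after T2 ends — done with T2.
T7 starts after T3 ends — done with T3.
T6 starts before T7 ends → T7 and T6 overlap.
T5 starts before T7 ends → T7 and T5 overlap.
T4 starts before T7 ends → T7 and T4 overlap.
T5 starts before T6 ends → T6 and T5 overlap.
T4 starts exactly when T6 ends (back-to-back, no overlap).
T4 starts before T5 ends → T5 and T4 overlap.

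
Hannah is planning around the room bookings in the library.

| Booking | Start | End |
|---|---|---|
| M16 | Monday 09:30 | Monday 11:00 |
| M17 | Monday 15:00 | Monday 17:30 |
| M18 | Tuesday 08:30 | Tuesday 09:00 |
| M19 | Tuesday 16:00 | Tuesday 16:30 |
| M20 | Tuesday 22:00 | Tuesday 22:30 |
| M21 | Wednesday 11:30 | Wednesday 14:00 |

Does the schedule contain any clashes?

No

Sorted by start: M16, M17, M18, M19, M20, M21.
M17 starts after M16 ends; M16 is clear from here.
M18 starts after M17 ends; M17 is clear from here.
M19 starts after M18 ends; M18 is clear from here.
M20 starts after M19 ends; M19 is clear from here.
M21 starts after M20 ends.
Every pair is clear; the schedule has no overlaps.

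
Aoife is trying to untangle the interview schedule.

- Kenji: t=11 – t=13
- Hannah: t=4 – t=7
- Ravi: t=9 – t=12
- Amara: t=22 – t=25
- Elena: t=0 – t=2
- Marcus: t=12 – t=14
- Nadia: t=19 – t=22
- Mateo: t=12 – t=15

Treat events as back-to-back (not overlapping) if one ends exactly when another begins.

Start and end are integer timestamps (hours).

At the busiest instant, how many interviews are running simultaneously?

3

Sweep the timeline, counting +1 at each start and −1 at each end (ends before starts at a tie):
t=0 start Elena → 1
t=2 end Elena → 0
t=4 start Hannah → 1
t=7 end Hannah → 0
t=9 start Ravi → 1
t=11 start Kenji → 2
t=12 end Ravi → 1
t=12 start Marcus → 2
t=12 start Mateo → 3
t=13 end Kenji → 2
t=14 end Marcus → 1
t=15 end Mateo → 0
t=19 start Nadia → 1
t=22 end Nadia → 0
t=22 start Amara → 1
t=25 end Amara → 0
Peak is 3, at t=12 (Kenji, Marcus, Mateo).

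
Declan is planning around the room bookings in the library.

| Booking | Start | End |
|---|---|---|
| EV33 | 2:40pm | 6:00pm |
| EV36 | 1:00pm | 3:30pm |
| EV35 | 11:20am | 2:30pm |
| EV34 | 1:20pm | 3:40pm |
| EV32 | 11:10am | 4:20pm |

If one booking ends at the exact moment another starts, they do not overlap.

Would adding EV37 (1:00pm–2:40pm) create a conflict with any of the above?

Yes — it overlaps EV32, EV34, EV35, EV36

EV32: starts 11:10am before EV37 ends 2:40pm, and ends 4:20pm after EV37 starts 1:00pm → overlap.
EV35: starts 11:20am before EV37 ends 2:40pm, and ends 2:30pm after EV37 starts 1:00pm → overlap.
EV36: starts 1:00pm before EV37 ends 2:40pm, and ends 3:30pm after EV37 starts 1:00pm → overlap.
EV34: starts 1:20pm before EV37 ends 2:40pm, and ends 3:40pm after EV37 starts 1:00pm → overlap.
EV33: starts 2:40pm at or after EV37 ends 2:40pm → clear.
EV37 overlaps EV32, EV34, EV35, EV36.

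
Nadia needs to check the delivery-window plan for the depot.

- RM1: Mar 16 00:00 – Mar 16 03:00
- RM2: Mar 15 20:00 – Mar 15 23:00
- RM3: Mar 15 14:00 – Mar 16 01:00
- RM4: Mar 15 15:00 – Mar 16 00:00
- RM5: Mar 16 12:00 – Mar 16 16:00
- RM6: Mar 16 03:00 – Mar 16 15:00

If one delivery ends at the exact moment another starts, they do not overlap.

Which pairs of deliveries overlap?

RM1 & RM3, RM2 & RM3, RM2 & RM4, RM3 & RM4, RM5 & RM6

Sorted by start: RM3, RM4, RM2, RM1, RM6, RM5.
RM4 starts before RM3 ends → RM3 and RM4 overlap.
RM2 starts before RM3 ends → RM3 and RM2 overlap.
RM1 starts before RM3 ends → RM3 and RM1 overlap.
RM6 starts after RM3 ends, so nothing later overlaps RM3 either.
RM2 starts before RM4 ends → RM4 and RM2 overlap.
RM1 starts exactly when RM4 ends (back-to-back, no overlap), so nothing later overlaps RM4 either.
RM1 starts after RM2 ends, so nothing later overlaps RM2 either.
RM6 starts exactly when RM1 ends (back-to-back, no overlap), so nothing later overlaps RM1 either.
RM5 starts before RM6 ends → RM6 and RM5 overlap.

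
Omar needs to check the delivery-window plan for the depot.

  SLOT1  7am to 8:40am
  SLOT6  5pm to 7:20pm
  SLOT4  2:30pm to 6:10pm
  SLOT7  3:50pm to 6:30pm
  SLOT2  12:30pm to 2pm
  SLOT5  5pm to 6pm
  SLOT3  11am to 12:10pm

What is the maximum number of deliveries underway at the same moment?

Sort all start/end points and keep a running count:
7am start SLOT1 → 1
8:40am end SLOT1 → 0
11am start SLOT3 → 1
12:10pm end SLOT3 → 0
12:30pm start SLOT2 → 1
2pm end SLOT2 → 0
2:30pm start SLOT4 → 1
3:50pm start SLOT7 → 2
5pm start SLOT5 → 3
5pm start SLOT6 → 4
6pm end SLOT5 → 3
6:10pm end SLOT4 → 2
6:30pm end SLOT7 → 1
7:20pm end SLOT6 → 0
Peak is 4, at 5pm (SLOT4, SLOT5, SLOT6, SLOT7).

4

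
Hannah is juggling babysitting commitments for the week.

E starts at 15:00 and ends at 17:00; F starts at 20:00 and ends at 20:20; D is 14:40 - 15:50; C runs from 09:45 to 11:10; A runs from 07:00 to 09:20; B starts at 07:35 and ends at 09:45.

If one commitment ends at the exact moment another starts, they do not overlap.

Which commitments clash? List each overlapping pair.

Two intervals overlap when each starts before the other ends.
Sorted by start: A, B, C, D, E, F.
B starts before A ends → A and B overlap.
C starts after A ends, so A has no further overlaps.
C starts exactly when B ends (back-to-back, no overlap), so B has no further overlaps.
D starts after C ends, so C has no further overlaps.
E starts before D ends → D and E overlap.
F starts after D ends.
F starts after E ends.

A & B, D & E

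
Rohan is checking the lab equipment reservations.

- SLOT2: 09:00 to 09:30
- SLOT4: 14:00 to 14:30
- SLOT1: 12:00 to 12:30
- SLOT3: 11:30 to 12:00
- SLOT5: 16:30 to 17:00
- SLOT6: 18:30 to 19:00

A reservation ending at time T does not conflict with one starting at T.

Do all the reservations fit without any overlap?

Two intervals overlap when each starts before the other ends.
Sorted by start: SLOT2, SLOT3, SLOT1, SLOT4, SLOT5, SLOT6.
SLOT3 starts after SLOT2 ends; SLOT2 is clear from here.
SLOT1 starts exactly when SLOT3 ends (back-to-back, no overlap); SLOT3 is clear from here.
SLOT4 starts after SLOT1 ends; SLOT1 is clear from here.
SLOT5 starts after SLOT4 ends; SLOT4 is clear from here.
SLOT6 starts after SLOT5 ends.
Every pair is clear; the schedule has no overlaps.

Yes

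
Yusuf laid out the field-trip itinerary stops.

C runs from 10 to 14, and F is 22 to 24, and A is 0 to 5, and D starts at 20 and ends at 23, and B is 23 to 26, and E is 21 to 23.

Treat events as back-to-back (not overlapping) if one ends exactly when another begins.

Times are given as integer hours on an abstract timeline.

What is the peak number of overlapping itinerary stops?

Walk through starts and ends in time order (an end at T is processed before a start at T):
0 start A → 1
5 end A → 0
10 start C → 1
14 end C → 0
20 start D → 1
21 start E → 2
22 start F → 3
23 end D → 2
23 end E → 1
23 start B → 2
24 end F → 1
26 end B → 0
Peak is 3, at 22 (D, E, F).

3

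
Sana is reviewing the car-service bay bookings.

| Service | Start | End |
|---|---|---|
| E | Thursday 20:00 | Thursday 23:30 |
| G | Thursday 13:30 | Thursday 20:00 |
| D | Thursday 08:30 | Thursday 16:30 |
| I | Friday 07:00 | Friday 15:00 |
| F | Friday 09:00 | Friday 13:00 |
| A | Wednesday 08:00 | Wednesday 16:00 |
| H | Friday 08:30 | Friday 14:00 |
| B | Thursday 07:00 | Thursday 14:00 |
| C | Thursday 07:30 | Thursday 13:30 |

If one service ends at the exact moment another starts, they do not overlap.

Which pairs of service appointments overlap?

B & C, B & D, B & G, C & D, D & G, F & H, F & I, H & I

Sorted by start: A, B, C, D, G, E, I, H, F.
B starts after A ends; A is clear from here.
C starts before B ends → B and C overlap.
D starts before B ends → B and D overlap.
G starts before B ends → B and G overlap.
E starts after B ends; B is clear from here.
D starts before C ends → C and D overlap.
G starts exactly when C ends (back-to-back, no overlap); C is clear from here.
G starts before D ends → D and G overlap.
E starts after D ends; D is clear from here.
E starts exactly when G ends (back-to-back, no overlap); G is clear from here.
I starts after E ends; E is clear from here.
H starts before I ends → I and H overlap.
F starts before I ends → I and F overlap.
F starts before H ends → H and F overlap.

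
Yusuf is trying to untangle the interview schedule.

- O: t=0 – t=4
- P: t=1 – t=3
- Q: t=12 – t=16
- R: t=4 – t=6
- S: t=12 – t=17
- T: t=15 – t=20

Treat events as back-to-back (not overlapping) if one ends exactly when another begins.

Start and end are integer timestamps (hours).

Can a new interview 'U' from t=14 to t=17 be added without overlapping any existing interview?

O: ends t=4 at or before U starts t=14 → clear.
P: ends t=3 at or before U starts t=14 → clear.
R: ends t=6 at or before U starts t=14 → clear.
Q: starts t=12 before U ends t=17, and ends t=16 after U starts t=14 → overlap.
S: starts t=12 before U ends t=17, and ends t=17 after U starts t=14 → overlap.
T: starts t=15 before U ends t=17, and ends t=20 after U starts t=14 → overlap.
U overlaps Q, S, T.

No — it overlaps Q, S, T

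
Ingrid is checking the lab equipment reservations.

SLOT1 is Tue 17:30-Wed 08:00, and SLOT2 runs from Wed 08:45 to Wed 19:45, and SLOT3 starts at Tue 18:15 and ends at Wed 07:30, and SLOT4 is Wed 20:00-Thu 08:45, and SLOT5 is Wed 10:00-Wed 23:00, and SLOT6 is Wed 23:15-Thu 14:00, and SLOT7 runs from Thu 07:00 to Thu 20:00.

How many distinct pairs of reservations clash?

Two intervals overlap when each starts before the other ends.
Sorted by start: SLOT1, SLOT3, SLOT2, SLOT5, SLOT4, SLOT6, SLOT7.
SLOT3 starts before SLOT1 ends → SLOT1 and SLOT3 overlap.
SLOT2 starts after SLOT1 ends, so nothing later overlaps SLOT1 either.
SLOT2 starts after SLOT3 ends, so nothing later overlaps SLOT3 either.
SLOT5 starts before SLOT2 ends → SLOT2 and SLOT5 overlap.
SLOT4 starts after SLOT2 ends, so nothing later overlaps SLOT2 either.
SLOT4 starts before SLOT5 ends → SLOT5 and SLOT4 overlap.
SLOT6 starts after SLOT5 ends, so nothing later overlaps SLOT5 either.
SLOT6 starts before SLOT4 ends → SLOT4 and SLOT6 overlap.
SLOT7 starts before SLOT4 ends → SLOT4 and SLOT7 overlap.
SLOT7 starts before SLOT6 ends → SLOT6 and SLOT7 overlap.
Overlapping pairs: SLOT1 & SLOT3, SLOT2 & SLOT5, SLOT4 & SLOT5, SLOT4 & SLOT6, SLOT4 & SLOT7, SLOT6 & SLOT7 — 6 in total.

6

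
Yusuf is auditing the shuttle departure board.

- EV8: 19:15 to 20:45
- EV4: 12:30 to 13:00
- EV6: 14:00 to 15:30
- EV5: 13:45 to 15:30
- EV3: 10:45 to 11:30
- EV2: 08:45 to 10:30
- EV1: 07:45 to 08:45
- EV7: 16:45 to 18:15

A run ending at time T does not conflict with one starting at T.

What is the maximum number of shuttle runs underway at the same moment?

Walk through starts and ends in time order (an end at T is processed before a start at T):
07:45 start EV1 → 1
08:45 end EV1 → 0
08:45 start EV2 → 1
10:30 end EV2 → 0
10:45 start EV3 → 1
11:30 end EV3 → 0
12:30 start EV4 → 1
13:00 end EV4 → 0
13:45 start EV5 → 1
14:00 start EV6 → 2
15:30 end EV5 → 1
15:30 end EV6 → 0
16:45 start EV7 → 1
18:15 end EV7 → 0
19:15 start EV8 → 1
20:45 end EV8 → 0
Peak is 2, at 14:00 (EV5, EV6).

2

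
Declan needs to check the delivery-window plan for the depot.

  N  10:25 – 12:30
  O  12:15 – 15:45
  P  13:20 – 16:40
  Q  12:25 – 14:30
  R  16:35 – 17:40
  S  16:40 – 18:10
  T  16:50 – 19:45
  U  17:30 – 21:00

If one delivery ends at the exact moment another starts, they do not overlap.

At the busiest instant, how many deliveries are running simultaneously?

Sort all start/end points and keep a running count:
10:25 start N → 1
12:15 start O → 2
12:25 start Q → 3
12:30 end N → 2
13:20 start P → 3
14:30 end Q → 2
15:45 end O → 1
16:35 start R → 2
16:40 end P → 1
16:40 start S → 2
16:50 start T → 3
17:30 start U → 4
17:40 end R → 3
18:10 end S → 2
19:45 end T → 1
21:00 end U → 0
Peak is 4, at 17:30 (R, S, T, U).

4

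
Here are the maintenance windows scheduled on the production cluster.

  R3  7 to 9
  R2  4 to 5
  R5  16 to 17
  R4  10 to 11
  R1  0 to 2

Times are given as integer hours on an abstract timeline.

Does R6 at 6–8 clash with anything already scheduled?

R1: ends 2 at or before R6 starts 6 → clear.
R2: ends 5 at or before R6 starts 6 → clear.
R3: starts 7 before R6 ends 8, and ends 9 after R6 starts 6 → overlap.
R4: starts 10 at or after R6 ends 8 → clear.
R5: starts 16 at or after R6 ends 8 → clear.
R6 overlaps R3.

Yes — it overlaps R3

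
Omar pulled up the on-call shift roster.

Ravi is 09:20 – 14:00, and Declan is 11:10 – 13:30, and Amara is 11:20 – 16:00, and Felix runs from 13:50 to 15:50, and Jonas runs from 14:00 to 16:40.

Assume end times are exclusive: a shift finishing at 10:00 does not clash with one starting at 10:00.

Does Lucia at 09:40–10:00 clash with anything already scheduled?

Yes — it overlaps Ravi

Ravi: starts 09:20 before Lucia ends 10:00, and ends 14:00 after Lucia starts 09:40 → overlap.
Declan: starts 11:10 at or after Lucia ends 10:00 → clear.
Amara: starts 11:20 at or after Lucia ends 10:00 → clear.
Felix: starts 13:50 at or after Lucia ends 10:00 → clear.
Jonas: starts 14:00 at or after Lucia ends 10:00 → clear.
Lucia overlaps Ravi.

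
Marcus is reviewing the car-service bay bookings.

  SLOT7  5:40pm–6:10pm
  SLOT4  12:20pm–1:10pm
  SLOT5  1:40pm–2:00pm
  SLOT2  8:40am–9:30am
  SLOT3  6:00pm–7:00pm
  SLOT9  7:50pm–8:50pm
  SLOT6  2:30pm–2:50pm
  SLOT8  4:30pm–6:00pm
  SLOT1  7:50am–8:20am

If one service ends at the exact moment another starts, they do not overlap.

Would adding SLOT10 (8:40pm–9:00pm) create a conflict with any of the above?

Yes — it overlaps SLOT9

SLOT1: ends 8:20am at or before SLOT10 starts 8:40pm → clear.
SLOT2: ends 9:30am at or before SLOT10 starts 8:40pm → clear.
SLOT4: ends 1:10pm at or before SLOT10 starts 8:40pm → clear.
SLOT5: ends 2:00pm at or before SLOT10 starts 8:40pm → clear.
SLOT6: ends 2:50pm at or before SLOT10 starts 8:40pm → clear.
SLOT8: ends 6:00pm at or before SLOT10 starts 8:40pm → clear.
SLOT7: ends 6:10pm at or before SLOT10 starts 8:40pm → clear.
SLOT3: ends 7:00pm at or before SLOT10 starts 8:40pm → clear.
SLOT9: starts 7:50pm before SLOT10 ends 9:00pm, and ends 8:50pm after SLOT10 starts 8:40pm → overlap.
SLOT10 overlaps SLOT9.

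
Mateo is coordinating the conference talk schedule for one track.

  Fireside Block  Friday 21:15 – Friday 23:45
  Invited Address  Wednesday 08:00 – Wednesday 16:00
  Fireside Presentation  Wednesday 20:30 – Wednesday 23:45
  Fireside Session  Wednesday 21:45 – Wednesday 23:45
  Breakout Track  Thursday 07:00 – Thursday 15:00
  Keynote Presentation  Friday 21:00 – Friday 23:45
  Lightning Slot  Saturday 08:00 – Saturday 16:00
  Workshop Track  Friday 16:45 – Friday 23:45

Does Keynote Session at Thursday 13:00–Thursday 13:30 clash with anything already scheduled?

Invited Address: ends Wednesday 16:00 at or before Keynote Session starts Thursday 13:00 → clear.
Fireside Presentation: ends Wednesday 23:45 at or before Keynote Session starts Thursday 13:00 → clear.
Fireside Session: ends Wednesday 23:45 at or before Keynote Session starts Thursday 13:00 → clear.
Breakout Track: starts Thursday 07:00 before Keynote Session ends Thursday 13:30, and ends Thursday 15:00 after Keynote Session starts Thursday 13:00 → overlap.
Workshop Track: starts Friday 16:45 at or after Keynote Session ends Thursday 13:30 → clear.
Keynote Presentation: starts Friday 21:00 at or after Keynote Session ends Thursday 13:30 → clear.
Fireside Block: starts Friday 21:15 at or after Keynote Session ends Thursday 13:30 → clear.
Lightning Slot: starts Saturday 08:00 at or after Keynote Session ends Thursday 13:30 → clear.
Keynote Session overlaps Breakout Track.

Yes — it overlaps Breakout Track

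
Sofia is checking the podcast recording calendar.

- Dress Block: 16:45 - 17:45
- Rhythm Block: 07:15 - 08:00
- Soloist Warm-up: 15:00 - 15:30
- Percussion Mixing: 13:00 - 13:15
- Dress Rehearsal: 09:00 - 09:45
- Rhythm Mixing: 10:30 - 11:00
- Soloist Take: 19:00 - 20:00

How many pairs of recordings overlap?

0

Sorted by start: Rhythm Block, Dress Rehearsal, Rhythm Mixing, Percussion Mixing, Soloist Warm-up, Dress Block, Soloist Take.
Dress Rehearsal starts after Rhythm Block ends — done with Rhythm Block.
Rhythm Mixing starts after Dress Rehearsal ends — done with Dress Rehearsal.
Percussion Mixing starts after Rhythm Mixing ends — done with Rhythm Mixing.
Soloist Warm-up starts after Percussion Mixing ends — done with Percussion Mixing.
Dress Block starts after Soloist Warm-up ends — done with Soloist Warm-up.
Soloist Take starts after Dress Block ends.
No pair overlaps.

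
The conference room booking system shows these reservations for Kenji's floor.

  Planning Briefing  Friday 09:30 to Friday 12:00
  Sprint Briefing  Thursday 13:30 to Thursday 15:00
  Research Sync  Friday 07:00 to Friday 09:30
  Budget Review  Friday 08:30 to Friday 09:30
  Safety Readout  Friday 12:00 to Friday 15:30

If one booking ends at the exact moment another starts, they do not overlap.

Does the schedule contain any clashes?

Check each pair: they overlap iff neither finishes before the other starts.
Sorted by start: Sprint Briefing, Research Sync, Budget Review, Planning Briefing, Safety Readout.
Research Sync starts after Sprint Briefing ends, so nothing later overlaps Sprint Briefing either.
Budget Review starts before Research Sync ends → Research Sync and Budget Review overlap.
That's a conflict, so the schedule is not conflict-free.

Yes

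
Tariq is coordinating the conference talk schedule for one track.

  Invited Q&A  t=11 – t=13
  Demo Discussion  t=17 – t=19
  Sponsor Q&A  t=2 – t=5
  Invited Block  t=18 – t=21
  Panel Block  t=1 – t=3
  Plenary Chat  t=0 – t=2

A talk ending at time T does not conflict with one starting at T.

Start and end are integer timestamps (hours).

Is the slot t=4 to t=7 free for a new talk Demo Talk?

No — it overlaps Sponsor Q&A

Plenary Chat: ends t=2 at or before Demo Talk starts t=4 → clear.
Panel Block: ends t=3 at or before Demo Talk starts t=4 → clear.
Sponsor Q&A: starts t=2 before Demo Talk ends t=7, and ends t=5 after Demo Talk starts t=4 → overlap.
Invited Q&A: starts t=11 at or after Demo Talk ends t=7 → clear.
Demo Discussion: starts t=17 at or after Demo Talk ends t=7 → clear.
Invited Block: starts t=18 at or after Demo Talk ends t=7 → clear.
Demo Talk overlaps Sponsor Q&A.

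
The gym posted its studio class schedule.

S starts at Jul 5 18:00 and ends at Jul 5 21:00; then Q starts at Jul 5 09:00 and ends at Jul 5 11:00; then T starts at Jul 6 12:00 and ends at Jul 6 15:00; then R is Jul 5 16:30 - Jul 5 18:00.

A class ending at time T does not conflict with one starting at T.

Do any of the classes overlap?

No

Sorted by start: Q, R, S, T.
R starts after Q ends; Q is clear from here.
S starts exactly when R ends (back-to-back, no overlap); R is clear from here.
T starts after S ends.
Every pair is clear; the schedule has no overlaps.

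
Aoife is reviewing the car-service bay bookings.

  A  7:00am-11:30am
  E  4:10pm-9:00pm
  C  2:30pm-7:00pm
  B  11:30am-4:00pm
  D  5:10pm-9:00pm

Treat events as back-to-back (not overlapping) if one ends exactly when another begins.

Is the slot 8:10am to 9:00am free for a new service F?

No — it overlaps A

A: starts 7:00am before F ends 9:00am, and ends 11:30am after F starts 8:10am → overlap.
B: starts 11:30am at or after F ends 9:00am → clear.
C: starts 2:30pm at or after F ends 9:00am → clear.
E: starts 4:10pm at or after F ends 9:00am → clear.
D: starts 5:10pm at or after F ends 9:00am → clear.
F overlaps A.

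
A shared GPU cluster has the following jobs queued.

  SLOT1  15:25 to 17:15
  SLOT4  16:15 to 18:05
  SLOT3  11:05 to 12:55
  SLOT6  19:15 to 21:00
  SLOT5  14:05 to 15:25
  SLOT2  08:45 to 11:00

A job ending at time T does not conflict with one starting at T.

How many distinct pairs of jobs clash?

1

Two intervals overlap when each starts before the other ends.
Sorted by start: SLOT2, SLOT3, SLOT5, SLOT1, SLOT4, SLOT6.
SLOT3 starts after SLOT2 ends — done with SLOT2.
SLOT5 starts after SLOT3 ends — done with SLOT3.
SLOT1 starts exactly when SLOT5 ends (back-to-back, no overlap) — done with SLOT5.
SLOT4 starts before SLOT1 ends → SLOT1 and SLOT4 overlap.
SLOT6 starts after SLOT1 ends.
SLOT6 starts after SLOT4 ends.
Overlapping pairs: SLOT1 & SLOT4 — 1 in total.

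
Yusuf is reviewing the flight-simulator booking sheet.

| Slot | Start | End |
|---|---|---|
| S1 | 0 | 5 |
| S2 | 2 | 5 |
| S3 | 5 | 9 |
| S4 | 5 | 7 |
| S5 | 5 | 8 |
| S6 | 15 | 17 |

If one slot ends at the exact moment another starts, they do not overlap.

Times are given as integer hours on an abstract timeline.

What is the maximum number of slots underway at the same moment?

Sort all start/end points and keep a running count:
0 start S1 → 1
2 start S2 → 2
5 end S1 → 1
5 end S2 → 0
5 start S3 → 1
5 start S4 → 2
5 start S5 → 3
7 end S4 → 2
8 end S5 → 1
9 end S3 → 0
15 start S6 → 1
17 end S6 → 0
Peak is 3, at 5 (S3, S4, S5).

3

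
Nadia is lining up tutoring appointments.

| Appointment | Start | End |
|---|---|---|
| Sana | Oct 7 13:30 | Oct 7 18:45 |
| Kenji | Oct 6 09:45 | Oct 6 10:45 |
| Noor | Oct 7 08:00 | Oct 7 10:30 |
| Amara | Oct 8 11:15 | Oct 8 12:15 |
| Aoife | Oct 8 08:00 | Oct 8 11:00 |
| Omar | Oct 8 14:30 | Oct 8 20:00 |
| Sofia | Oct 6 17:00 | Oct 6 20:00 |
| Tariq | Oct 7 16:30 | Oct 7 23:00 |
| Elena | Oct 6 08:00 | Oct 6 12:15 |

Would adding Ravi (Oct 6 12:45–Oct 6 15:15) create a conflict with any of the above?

Elena: ends Oct 6 12:15 at or before Ravi starts Oct 6 12:45 → clear.
Kenji: ends Oct 6 10:45 at or before Ravi starts Oct 6 12:45 → clear.
Sofia: starts Oct 6 17:00 at or after Ravi ends Oct 6 15:15 → clear.
Noor: starts Oct 7 08:00 at or after Ravi ends Oct 6 15:15 → clear.
Sana: starts Oct 7 13:30 at or after Ravi ends Oct 6 15:15 → clear.
Tariq: starts Oct 7 16:30 at or after Ravi ends Oct 6 15:15 → clear.
Aoife: starts Oct 8 08:00 at or after Ravi ends Oct 6 15:15 → clear.
Amara: starts Oct 8 11:15 at or after Ravi ends Oct 6 15:15 → clear.
Omar: starts Oct 8 14:30 at or after Ravi ends Oct 6 15:15 → clear.

No — it doesn't clash with anything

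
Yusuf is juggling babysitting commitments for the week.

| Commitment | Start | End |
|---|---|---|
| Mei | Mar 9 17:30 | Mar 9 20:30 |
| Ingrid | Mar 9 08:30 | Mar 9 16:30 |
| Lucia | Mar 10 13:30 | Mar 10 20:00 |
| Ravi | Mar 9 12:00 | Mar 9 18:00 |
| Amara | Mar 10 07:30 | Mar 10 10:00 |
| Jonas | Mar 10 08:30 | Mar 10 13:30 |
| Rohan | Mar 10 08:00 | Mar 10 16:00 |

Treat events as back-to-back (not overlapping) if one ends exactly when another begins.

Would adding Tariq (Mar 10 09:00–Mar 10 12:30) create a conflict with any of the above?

Yes — it overlaps Amara, Jonas, Rohan

Ingrid: ends Mar 9 16:30 at or before Tariq starts Mar 10 09:00 → clear.
Ravi: ends Mar 9 18:00 at or before Tariq starts Mar 10 09:00 → clear.
Mei: ends Mar 9 20:30 at or before Tariq starts Mar 10 09:00 → clear.
Amara: starts Mar 10 07:30 before Tariq ends Mar 10 12:30, and ends Mar 10 10:00 after Tariq starts Mar 10 09:00 → overlap.
Rohan: starts Mar 10 08:00 before Tariq ends Mar 10 12:30, and ends Mar 10 16:00 after Tariq starts Mar 10 09:00 → overlap.
Jonas: starts Mar 10 08:30 before Tariq ends Mar 10 12:30, and ends Mar 10 13:30 after Tariq starts Mar 10 09:00 → overlap.
Lucia: starts Mar 10 13:30 at or after Tariq ends Mar 10 12:30 → clear.
Tariq overlaps Rohan, Jonas, Amara.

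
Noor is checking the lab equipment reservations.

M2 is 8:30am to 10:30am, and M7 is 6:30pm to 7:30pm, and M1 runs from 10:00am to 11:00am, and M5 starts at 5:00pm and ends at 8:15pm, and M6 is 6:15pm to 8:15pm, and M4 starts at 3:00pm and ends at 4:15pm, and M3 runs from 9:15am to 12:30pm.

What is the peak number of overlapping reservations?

Walk through starts and ends in time order (an end at T is processed before a start at T):
8:30am start M2 → 1
9:15am start M3 → 2
10:00am start M1 → 3
10:30am end M2 → 2
11:00am end M1 → 1
12:30pm end M3 → 0
3:00pm start M4 → 1
4:15pm end M4 → 0
5:00pm start M5 → 1
6:15pm start M6 → 2
6:30pm start M7 → 3
7:30pm end M7 → 2
8:15pm end M5 → 1
8:15pm end M6 → 0
Peak is 3, at 10:00am (M1, M2, M3).

3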